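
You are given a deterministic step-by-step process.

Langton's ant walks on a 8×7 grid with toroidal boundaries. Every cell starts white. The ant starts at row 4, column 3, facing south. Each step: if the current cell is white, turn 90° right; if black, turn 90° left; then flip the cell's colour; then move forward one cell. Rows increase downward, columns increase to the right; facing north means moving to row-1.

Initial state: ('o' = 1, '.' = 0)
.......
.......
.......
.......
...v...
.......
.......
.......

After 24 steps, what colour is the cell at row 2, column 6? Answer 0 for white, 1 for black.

1

gen 0: .......
.......
.......
.......
...v...
.......
.......
.......
gen 1: .......
.......
.......
.......
..<o...
.......
.......
.......
gen 2: .......
.......
.......
..^....
..oo...
.......
.......
.......
gen 3: .......
.......
.......
..o>...
..oo...
.......
.......
.......
gen 4: .......
.......
.......
..oo...
..ov...
.......
.......
.......
gen 5: .......
.......
.......
..oo...
..o.>..
.......
.......
.......
gen 6: .......
.......
.......
..oo...
..o.o..
....v..
.......
.......
gen 7: .......
.......
.......
..oo...
..o.o..
...<o..
.......
.......
gen 8: .......
.......
.......
..oo...
..o^o..
...oo..
.......
.......
gen 9: .......
.......
.......
..oo...
..oo>..
...oo..
.......
.......
gen 10: .......
.......
.......
..oo^..
..oo...
...oo..
.......
.......
gen 11: .......
.......
.......
..ooo>.
..oo...
...oo..
.......
.......
gen 12: .......
.......
.......
..oooo.
..oo.v.
...oo..
.......
.......
gen 13: .......
.......
.......
..oooo.
..oo<o.
...oo..
.......
.......
gen 14: .......
.......
.......
..oo^o.
..oooo.
...oo..
.......
.......
gen 15: .......
.......
.......
..o<.o.
..oooo.
...oo..
.......
.......
gen 16: .......
.......
.......
..o..o.
..ovoo.
...oo..
.......
.......
gen 17: .......
.......
.......
..o..o.
..o.>o.
...oo..
.......
.......
gen 18: .......
.......
.......
..o.^o.
..o..o.
...oo..
.......
.......
gen 19: .......
.......
.......
..o.o>.
..o..o.
...oo..
.......
.......
gen 20: .......
.......
.....^.
..o.o..
..o..o.
...oo..
.......
.......
gen 21: .......
.......
.....o>
..o.o..
..o..o.
...oo..
.......
.......
gen 22: .......
.......
.....oo
..o.o.v
..o..o.
...oo..
.......
.......
gen 23: .......
.......
.....oo
..o.o<o
..o..o.
...oo..
.......
.......
gen 24: .......
.......
.....^o
..o.ooo
..o..o.
...oo..
.......
.......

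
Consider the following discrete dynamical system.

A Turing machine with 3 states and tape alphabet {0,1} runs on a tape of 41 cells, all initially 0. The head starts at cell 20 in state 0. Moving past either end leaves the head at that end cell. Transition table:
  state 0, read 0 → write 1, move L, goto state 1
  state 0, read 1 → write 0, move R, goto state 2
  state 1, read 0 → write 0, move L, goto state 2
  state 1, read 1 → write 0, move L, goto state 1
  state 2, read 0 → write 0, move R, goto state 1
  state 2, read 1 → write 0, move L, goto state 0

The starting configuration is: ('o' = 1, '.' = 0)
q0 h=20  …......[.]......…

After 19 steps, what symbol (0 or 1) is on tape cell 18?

k=0  q0 h=20  …......[.]......…
k=1  q1 h=19  …......[.]o.....…
k=2  q2 h=18  …......[.].o....…
k=3  q1 h=19  …......[.]o.....…
k=4  q2 h=18  …......[.].o....…
k=5  q1 h=19  …......[.]o.....…
k=6  q2 h=18  …......[.].o....…
k=7  q1 h=19  …......[.]o.....…
k=8  q2 h=18  …......[.].o....…
k=9  q1 h=19  …......[.]o.....…
k=10  q2 h=18  …......[.].o....…
k=11  q1 h=19  …......[.]o.....…
k=12  q2 h=18  …......[.].o....…
k=13  q1 h=19  …......[.]o.....…
k=14  q2 h=18  …......[.].o....…
k=15  q1 h=19  …......[.]o.....…
k=16  q2 h=18  …......[.].o....…
k=17  q1 h=19  …......[.]o.....…
k=18  q2 h=18  …......[.].o....…
k=19  q1 h=19  …......[.]o.....…

0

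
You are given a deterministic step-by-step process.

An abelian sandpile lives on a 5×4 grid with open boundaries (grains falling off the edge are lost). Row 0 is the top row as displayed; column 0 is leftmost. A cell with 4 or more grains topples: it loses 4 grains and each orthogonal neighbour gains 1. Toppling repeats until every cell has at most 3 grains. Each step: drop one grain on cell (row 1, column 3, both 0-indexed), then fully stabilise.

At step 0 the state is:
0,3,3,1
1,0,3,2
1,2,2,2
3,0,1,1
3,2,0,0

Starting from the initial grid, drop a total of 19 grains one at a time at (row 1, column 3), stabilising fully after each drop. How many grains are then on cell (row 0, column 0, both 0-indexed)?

step 0: 0,3,3,1
1,0,3,2
1,2,2,2
3,0,1,1
3,2,0,0
step 1: 0,3,3,1
1,0,3,3
1,2,2,2
3,0,1,1
3,2,0,0
step 2: 1,0,1,3
1,2,1,1
1,2,3,3
3,0,1,1
3,2,0,0
step 3: 1,0,1,3
1,2,1,2
1,2,3,3
3,0,1,1
3,2,0,0
step 4: 1,0,1,3
1,2,1,3
1,2,3,3
3,0,1,1
3,2,0,0
step 5: 1,0,2,0
1,2,3,2
1,3,0,1
3,0,2,2
3,2,0,0
step 6: 1,0,2,0
1,2,3,3
1,3,0,1
3,0,2,2
3,2,0,0
step 7: 1,0,3,1
1,3,0,1
1,3,1,2
3,0,2,2
3,2,0,0
step 8: 1,0,3,1
1,3,0,2
1,3,1,2
3,0,2,2
3,2,0,0
step 9: 1,0,3,1
1,3,0,3
1,3,1,2
3,0,2,2
3,2,0,0
step 10: 1,0,3,2
1,3,1,0
1,3,1,3
3,0,2,2
3,2,0,0
step 11: 1,0,3,2
1,3,1,1
1,3,1,3
3,0,2,2
3,2,0,0
step 12: 1,0,3,2
1,3,1,2
1,3,1,3
3,0,2,2
3,2,0,0
step 13: 1,0,3,2
1,3,1,3
1,3,1,3
3,0,2,2
3,2,0,0
step 14: 1,0,3,3
1,3,2,1
1,3,2,0
3,0,2,3
3,2,0,0
step 15: 1,0,3,3
1,3,2,2
1,3,2,0
3,0,2,3
3,2,0,0
step 16: 1,0,3,3
1,3,2,3
1,3,2,0
3,0,2,3
3,2,0,0
step 17: 1,2,1,1
2,1,2,2
2,1,0,2
3,1,3,3
3,2,0,0
step 18: 1,2,1,1
2,1,2,3
2,1,0,2
3,1,3,3
3,2,0,0
step 19: 1,2,1,2
2,1,3,0
2,1,0,3
3,1,3,3
3,2,0,0

1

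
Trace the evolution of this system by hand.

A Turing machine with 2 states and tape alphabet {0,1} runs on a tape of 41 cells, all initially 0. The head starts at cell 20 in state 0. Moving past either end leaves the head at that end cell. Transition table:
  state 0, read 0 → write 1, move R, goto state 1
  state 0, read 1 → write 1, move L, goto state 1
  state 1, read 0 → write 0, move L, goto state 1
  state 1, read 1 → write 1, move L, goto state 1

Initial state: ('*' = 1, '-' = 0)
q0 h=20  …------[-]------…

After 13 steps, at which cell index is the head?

gen 0: q0 h=20  …------[-]------…
gen 1: q1 h=21  …-----*[-]------…
gen 2: q1 h=20  …------[*]------…
gen 3: q1 h=19  …------[-]*-----…
gen 4: q1 h=18  …------[-]-*----…
gen 5: q1 h=17  …------[-]--*---…
gen 6: q1 h=16  …------[-]---*--…
gen 7: q1 h=15  …------[-]----*-…
gen 8: q1 h=14  …------[-]-----*…
gen 9: q1 h=13  …------[-]------…
gen 10: q1 h=12  …------[-]------…
gen 11: q1 h=11  …------[-]------…
gen 12: q1 h=10  …------[-]------…
gen 13: q1 h= 9  …------[-]------…

9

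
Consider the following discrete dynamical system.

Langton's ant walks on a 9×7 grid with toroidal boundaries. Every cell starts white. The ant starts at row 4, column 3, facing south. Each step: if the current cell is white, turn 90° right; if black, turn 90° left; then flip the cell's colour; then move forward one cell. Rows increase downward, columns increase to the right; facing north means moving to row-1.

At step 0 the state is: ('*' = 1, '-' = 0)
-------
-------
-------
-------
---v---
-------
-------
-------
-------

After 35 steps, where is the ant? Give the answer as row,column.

1,3

[0] -------
-------
-------
-------
---v---
-------
-------
-------
-------
[1] -------
-------
-------
-------
--<*---
-------
-------
-------
-------
[2] -------
-------
-------
--^----
--**---
-------
-------
-------
-------
[3] -------
-------
-------
--*>---
--**---
-------
-------
-------
-------
[4] -------
-------
-------
--**---
--*v---
-------
-------
-------
-------
[5] -------
-------
-------
--**---
--*->--
-------
-------
-------
-------
[6] -------
-------
-------
--**---
--*-*--
----v--
-------
-------
-------
[7] -------
-------
-------
--**---
--*-*--
---<*--
-------
-------
-------
[8] -------
-------
-------
--**---
--*^*--
---**--
-------
-------
-------
[9] -------
-------
-------
--**---
--**>--
---**--
-------
-------
-------
[10] -------
-------
-------
--**^--
--**---
---**--
-------
-------
-------
[11] -------
-------
-------
--***>-
--**---
---**--
-------
-------
-------
[12] -------
-------
-------
--****-
--**-v-
---**--
-------
-------
-------
[13] -------
-------
-------
--****-
--**<*-
---**--
-------
-------
-------
[14] -------
-------
-------
--**^*-
--****-
---**--
-------
-------
-------
[15] -------
-------
-------
--*<-*-
--****-
---**--
-------
-------
-------
[16] -------
-------
-------
--*--*-
--*v**-
---**--
-------
-------
-------
[17] -------
-------
-------
--*--*-
--*->*-
---**--
-------
-------
-------
[18] -------
-------
-------
--*-^*-
--*--*-
---**--
-------
-------
-------
[19] -------
-------
-------
--*-*>-
--*--*-
---**--
-------
-------
-------
[20] -------
-------
-----^-
--*-*--
--*--*-
---**--
-------
-------
-------
[21] -------
-------
-----*>
--*-*--
--*--*-
---**--
-------
-------
-------
[22] -------
-------
-----**
--*-*-v
--*--*-
---**--
-------
-------
-------
[23] -------
-------
-----**
--*-*<*
--*--*-
---**--
-------
-------
-------
[24] -------
-------
-----^*
--*-***
--*--*-
---**--
-------
-------
-------
[25] -------
-------
----<-*
--*-***
--*--*-
---**--
-------
-------
-------
[26] -------
----^--
----*-*
--*-***
--*--*-
---**--
-------
-------
-------
[27] -------
----*>-
----*-*
--*-***
--*--*-
---**--
-------
-------
-------
[28] -------
----**-
----*v*
--*-***
--*--*-
---**--
-------
-------
-------
[29] -------
----**-
----<**
--*-***
--*--*-
---**--
-------
-------
-------
[30] -------
----**-
-----**
--*-v**
--*--*-
---**--
-------
-------
-------
[31] -------
----**-
-----**
--*-->*
--*--*-
---**--
-------
-------
-------
[32] -------
----**-
-----^*
--*---*
--*--*-
---**--
-------
-------
-------
[33] -------
----**-
----<-*
--*---*
--*--*-
---**--
-------
-------
-------
[34] -------
----^*-
----*-*
--*---*
--*--*-
---**--
-------
-------
-------
[35] -------
---<-*-
----*-*
--*---*
--*--*-
---**--
-------
-------
-------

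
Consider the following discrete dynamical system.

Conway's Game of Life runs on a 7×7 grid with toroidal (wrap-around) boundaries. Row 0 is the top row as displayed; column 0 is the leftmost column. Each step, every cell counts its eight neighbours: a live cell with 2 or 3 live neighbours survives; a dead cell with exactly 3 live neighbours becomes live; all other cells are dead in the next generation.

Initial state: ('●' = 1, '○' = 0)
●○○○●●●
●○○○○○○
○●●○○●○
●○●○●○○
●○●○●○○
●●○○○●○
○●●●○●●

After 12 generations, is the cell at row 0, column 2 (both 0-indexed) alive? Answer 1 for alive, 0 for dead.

1

step 0: ●○○○●●●
●○○○○○○
○●●○○●○
●○●○●○○
●○●○●○○
●●○○○●○
○●●●○●●
step 1: ○○●●●○○
●○○○●○○
●○●●○○●
●○●○●●●
●○●○●●○
○○○○○●○
○○●●○○○
step 2: ○●●○●○○
●○○○●●●
○○●○○○○
○○●○○○○
●○○○○○○
○●●○○●●
○○●○○○○
step 3: ●●●○●○●
●○●○●●●
○●○●○●●
○●○○○○○
●○●○○○●
●●●○○○●
●○○○○●○
step 4: ○○●○●○○
○○○○○○○
○●○●○○○
○●○○○●○
○○●○○○●
○○●○○●○
○○○●○●○
step 5: ○○○●●○○
○○●●○○○
○○●○○○○
●●○○○○○
○●●○○●●
○○●●●●●
○○●●○●○
step 6: ○○○○○○○
○○●○●○○
○○●●○○○
●○○○○○●
○○○○○○○
●○○○○○○
○○○○○○●
step 7: ○○○○○○○
○○●○○○○
○●●●○○○
○○○○○○○
●○○○○○●
○○○○○○○
○○○○○○○
step 8: ○○○○○○○
○●●●○○○
○●●●○○○
●●●○○○○
○○○○○○○
○○○○○○○
○○○○○○○
step 9: ○○●○○○○
○●○●○○○
○○○○○○○
●○○●○○○
○●○○○○○
○○○○○○○
○○○○○○○
step 10: ○○●○○○○
○○●○○○○
○○●○○○○
○○○○○○○
○○○○○○○
○○○○○○○
○○○○○○○
step 11: ○○○○○○○
○●●●○○○
○○○○○○○
○○○○○○○
○○○○○○○
○○○○○○○
○○○○○○○
step 12: ○○●○○○○
○○●○○○○
○○●○○○○
○○○○○○○
○○○○○○○
○○○○○○○
○○○○○○○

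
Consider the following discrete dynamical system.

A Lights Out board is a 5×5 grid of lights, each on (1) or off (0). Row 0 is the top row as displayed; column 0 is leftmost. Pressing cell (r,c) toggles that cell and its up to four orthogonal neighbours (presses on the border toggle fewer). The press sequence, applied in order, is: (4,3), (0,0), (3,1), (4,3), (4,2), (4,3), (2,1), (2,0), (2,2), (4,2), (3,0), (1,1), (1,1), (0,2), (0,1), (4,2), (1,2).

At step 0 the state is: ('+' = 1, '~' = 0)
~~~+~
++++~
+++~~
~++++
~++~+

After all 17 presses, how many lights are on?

0) ~~~+~
++++~
+++~~
~++++
~++~+
1) ~~~+~
++++~
+++~~
~++~+
~+~+~
2) ++~+~
~+++~
+++~~
~++~+
~+~+~
3) ++~+~
~+++~
+~+~~
+~~~+
~~~+~
4) ++~+~
~+++~
+~+~~
+~~++
~~+~+
5) ++~+~
~+++~
+~+~~
+~+++
~+~++
6) ++~+~
~+++~
+~+~~
+~+~+
~++~~
7) ++~+~
~~++~
~+~~~
+++~+
~++~~
8) ++~+~
+~++~
+~~~~
~++~+
~++~~
9) ++~+~
+~~+~
++++~
~+~~+
~++~~
10) ++~+~
+~~+~
++++~
~++~+
~~~+~
11) ++~+~
+~~+~
~+++~
+~+~+
+~~+~
12) +~~+~
~+++~
~~++~
+~+~+
+~~+~
13) ++~+~
+~~+~
~+++~
+~+~+
+~~+~
14) +~+~~
+~++~
~+++~
+~+~+
+~~+~
15) ~+~~~
++++~
~+++~
+~+~+
+~~+~
16) ~+~~~
++++~
~+++~
+~~~+
+++~~
17) ~++~~
+~~~~
~+~+~
+~~~+
+++~~

10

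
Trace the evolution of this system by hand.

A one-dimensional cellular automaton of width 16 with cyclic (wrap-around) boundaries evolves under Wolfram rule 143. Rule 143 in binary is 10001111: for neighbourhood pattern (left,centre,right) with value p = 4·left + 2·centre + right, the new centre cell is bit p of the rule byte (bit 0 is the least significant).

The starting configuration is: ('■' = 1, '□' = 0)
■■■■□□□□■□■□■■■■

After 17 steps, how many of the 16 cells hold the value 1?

k=0  ■■■■□□□□■□■□■■■■
k=1  ■■■□□■■■■□■□■■■■
k=2  ■■□□■■■■□□■□■■■■
k=3  ■□□■■■■□□■■□■■■■
k=4  □□■■■■□□■■□□■■■■
k=5  □■■■■□□■■□□■■■■□
k=6  ■■■■□□■■□□■■■■□□
k=7  ■■■□□■■□□■■■■□□■
k=8  ■■□□■■□□■■■■□□■■
k=9  ■□□■■□□■■■■□□■■■
k=10  □□■■□□■■■■□□■■■■
k=11  □■■□□■■■■□□■■■■□
k=12  ■■□□■■■■□□■■■■□□
k=13  ■□□■■■■□□■■■■□□■
k=14  □□■■■■□□■■■■□□■■
k=15  □■■■■□□■■■■□□■■□
k=16  ■■■■□□■■■■□□■■□□
k=17  ■■■□□■■■■□□■■□□■

10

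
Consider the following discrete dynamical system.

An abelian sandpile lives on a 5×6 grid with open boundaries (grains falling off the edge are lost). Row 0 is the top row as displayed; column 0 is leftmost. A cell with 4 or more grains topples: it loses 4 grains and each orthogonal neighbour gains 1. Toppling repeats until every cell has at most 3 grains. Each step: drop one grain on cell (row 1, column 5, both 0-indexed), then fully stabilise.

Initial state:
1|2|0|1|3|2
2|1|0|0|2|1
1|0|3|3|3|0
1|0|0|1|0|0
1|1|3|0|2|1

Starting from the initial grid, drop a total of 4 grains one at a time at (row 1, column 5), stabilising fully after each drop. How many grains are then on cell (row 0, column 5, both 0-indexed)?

[0] 1|2|0|1|3|2
2|1|0|0|2|1
1|0|3|3|3|0
1|0|0|1|0|0
1|1|3|0|2|1
[1] 1|2|0|1|3|2
2|1|0|0|2|2
1|0|3|3|3|0
1|0|0|1|0|0
1|1|3|0|2|1
[2] 1|2|0|1|3|2
2|1|0|0|2|3
1|0|3|3|3|0
1|0|0|1|0|0
1|1|3|0|2|1
[3] 1|2|0|1|3|3
2|1|0|0|3|0
1|0|3|3|3|1
1|0|0|1|0|0
1|1|3|0|2|1
[4] 1|2|0|1|3|3
2|1|0|0|3|1
1|0|3|3|3|1
1|0|0|1|0|0
1|1|3|0|2|1

3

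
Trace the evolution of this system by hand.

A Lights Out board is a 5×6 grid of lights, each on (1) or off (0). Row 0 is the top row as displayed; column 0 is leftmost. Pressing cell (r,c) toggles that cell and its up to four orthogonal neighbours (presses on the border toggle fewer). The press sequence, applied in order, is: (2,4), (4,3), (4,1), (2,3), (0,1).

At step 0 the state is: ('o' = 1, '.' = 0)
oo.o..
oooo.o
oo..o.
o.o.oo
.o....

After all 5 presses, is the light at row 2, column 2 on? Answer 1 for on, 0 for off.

1

[0] oo.o..
oooo.o
oo..o.
o.o.oo
.o....
[1] oo.o..
oooooo
oo.o.o
o.o..o
.o....
[2] oo.o..
oooooo
oo.o.o
o.oo.o
.oooo.
[3] oo.o..
oooooo
oo.o.o
oooo.o
o..oo.
[4] oo.o..
ooo.oo
ooo.oo
ooo..o
o..oo.
[5] ..oo..
o.o.oo
ooo.oo
ooo..o
o..oo.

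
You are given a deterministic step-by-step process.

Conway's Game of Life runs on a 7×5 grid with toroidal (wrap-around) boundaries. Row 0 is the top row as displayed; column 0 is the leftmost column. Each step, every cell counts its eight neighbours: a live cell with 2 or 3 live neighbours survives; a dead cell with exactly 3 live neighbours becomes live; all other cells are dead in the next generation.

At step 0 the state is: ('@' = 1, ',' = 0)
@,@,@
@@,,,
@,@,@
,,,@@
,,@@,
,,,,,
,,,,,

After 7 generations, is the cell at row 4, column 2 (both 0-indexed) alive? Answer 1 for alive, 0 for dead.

0

t=0: @,@,@
@@,,,
@,@,@
,,,@@
,,@@,
,,,,,
,,,,,
t=1: @,,,@
,,@,,
,,@,,
@@,,,
,,@@@
,,,,,
,,,,,
t=2: ,,,,,
,@,@,
,,@,,
@@,,@
@@@@@
,,,@,
,,,,,
t=3: ,,,,,
,,@,,
,,@@@
,,,,,
,,,,,
@@,@,
,,,,,
t=4: ,,,,,
,,@,,
,,@@,
,,,@,
,,,,,
,,,,,
,,,,,
t=5: ,,,,,
,,@@,
,,@@,
,,@@,
,,,,,
,,,,,
,,,,,
t=6: ,,,,,
,,@@,
,@,,@
,,@@,
,,,,,
,,,,,
,,,,,
t=7: ,,,,,
,,@@,
,@,,@
,,@@,
,,,,,
,,,,,
,,,,,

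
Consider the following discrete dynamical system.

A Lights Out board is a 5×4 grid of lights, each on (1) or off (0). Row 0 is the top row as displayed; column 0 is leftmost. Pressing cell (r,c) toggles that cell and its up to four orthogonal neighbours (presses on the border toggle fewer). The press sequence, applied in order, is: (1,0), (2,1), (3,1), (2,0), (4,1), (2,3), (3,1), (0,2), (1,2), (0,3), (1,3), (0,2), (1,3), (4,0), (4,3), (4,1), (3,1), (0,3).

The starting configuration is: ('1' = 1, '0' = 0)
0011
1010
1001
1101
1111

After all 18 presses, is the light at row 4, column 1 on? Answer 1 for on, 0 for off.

step 0: 0011
1010
1001
1101
1111
step 1: 1011
0110
0001
1101
1111
step 2: 1011
0010
1111
1001
1111
step 3: 1011
0010
1011
0111
1011
step 4: 1011
1010
0111
1111
1011
step 5: 1011
1010
0111
1011
0101
step 6: 1011
1011
0100
1010
0101
step 7: 1011
1011
0000
0100
0001
step 8: 1100
1001
0000
0100
0001
step 9: 1110
1110
0010
0100
0001
step 10: 1101
1111
0010
0100
0001
step 11: 1100
1100
0011
0100
0001
step 12: 1011
1110
0011
0100
0001
step 13: 1010
1101
0010
0100
0001
step 14: 1010
1101
0010
1100
1101
step 15: 1010
1101
0010
1101
1110
step 16: 1010
1101
0010
1001
0000
step 17: 1010
1101
0110
0111
0100
step 18: 1001
1100
0110
0111
0100

1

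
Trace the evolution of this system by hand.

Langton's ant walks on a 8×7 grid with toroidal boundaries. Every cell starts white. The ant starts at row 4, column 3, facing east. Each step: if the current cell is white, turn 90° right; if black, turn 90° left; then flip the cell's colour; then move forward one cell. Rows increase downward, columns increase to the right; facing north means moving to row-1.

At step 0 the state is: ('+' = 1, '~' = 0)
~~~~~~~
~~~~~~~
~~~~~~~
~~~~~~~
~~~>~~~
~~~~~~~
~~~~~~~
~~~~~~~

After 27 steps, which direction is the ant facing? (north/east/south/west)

north

step 0: ~~~~~~~
~~~~~~~
~~~~~~~
~~~~~~~
~~~>~~~
~~~~~~~
~~~~~~~
~~~~~~~
step 1: ~~~~~~~
~~~~~~~
~~~~~~~
~~~~~~~
~~~+~~~
~~~v~~~
~~~~~~~
~~~~~~~
step 2: ~~~~~~~
~~~~~~~
~~~~~~~
~~~~~~~
~~~+~~~
~~<+~~~
~~~~~~~
~~~~~~~
step 3: ~~~~~~~
~~~~~~~
~~~~~~~
~~~~~~~
~~^+~~~
~~++~~~
~~~~~~~
~~~~~~~
step 4: ~~~~~~~
~~~~~~~
~~~~~~~
~~~~~~~
~~+>~~~
~~++~~~
~~~~~~~
~~~~~~~
step 5: ~~~~~~~
~~~~~~~
~~~~~~~
~~~^~~~
~~+~~~~
~~++~~~
~~~~~~~
~~~~~~~
step 6: ~~~~~~~
~~~~~~~
~~~~~~~
~~~+>~~
~~+~~~~
~~++~~~
~~~~~~~
~~~~~~~
step 7: ~~~~~~~
~~~~~~~
~~~~~~~
~~~++~~
~~+~v~~
~~++~~~
~~~~~~~
~~~~~~~
step 8: ~~~~~~~
~~~~~~~
~~~~~~~
~~~++~~
~~+<+~~
~~++~~~
~~~~~~~
~~~~~~~
step 9: ~~~~~~~
~~~~~~~
~~~~~~~
~~~^+~~
~~+++~~
~~++~~~
~~~~~~~
~~~~~~~
step 10: ~~~~~~~
~~~~~~~
~~~~~~~
~~<~+~~
~~+++~~
~~++~~~
~~~~~~~
~~~~~~~
step 11: ~~~~~~~
~~~~~~~
~~^~~~~
~~+~+~~
~~+++~~
~~++~~~
~~~~~~~
~~~~~~~
step 12: ~~~~~~~
~~~~~~~
~~+>~~~
~~+~+~~
~~+++~~
~~++~~~
~~~~~~~
~~~~~~~
step 13: ~~~~~~~
~~~~~~~
~~++~~~
~~+v+~~
~~+++~~
~~++~~~
~~~~~~~
~~~~~~~
step 14: ~~~~~~~
~~~~~~~
~~++~~~
~~<++~~
~~+++~~
~~++~~~
~~~~~~~
~~~~~~~
step 15: ~~~~~~~
~~~~~~~
~~++~~~
~~~++~~
~~v++~~
~~++~~~
~~~~~~~
~~~~~~~
step 16: ~~~~~~~
~~~~~~~
~~++~~~
~~~++~~
~~~>+~~
~~++~~~
~~~~~~~
~~~~~~~
step 17: ~~~~~~~
~~~~~~~
~~++~~~
~~~^+~~
~~~~+~~
~~++~~~
~~~~~~~
~~~~~~~
step 18: ~~~~~~~
~~~~~~~
~~++~~~
~~<~+~~
~~~~+~~
~~++~~~
~~~~~~~
~~~~~~~
step 19: ~~~~~~~
~~~~~~~
~~^+~~~
~~+~+~~
~~~~+~~
~~++~~~
~~~~~~~
~~~~~~~
step 20: ~~~~~~~
~~~~~~~
~<~+~~~
~~+~+~~
~~~~+~~
~~++~~~
~~~~~~~
~~~~~~~
step 21: ~~~~~~~
~^~~~~~
~+~+~~~
~~+~+~~
~~~~+~~
~~++~~~
~~~~~~~
~~~~~~~
step 22: ~~~~~~~
~+>~~~~
~+~+~~~
~~+~+~~
~~~~+~~
~~++~~~
~~~~~~~
~~~~~~~
step 23: ~~~~~~~
~++~~~~
~+v+~~~
~~+~+~~
~~~~+~~
~~++~~~
~~~~~~~
~~~~~~~
step 24: ~~~~~~~
~++~~~~
~<++~~~
~~+~+~~
~~~~+~~
~~++~~~
~~~~~~~
~~~~~~~
step 25: ~~~~~~~
~++~~~~
~~++~~~
~v+~+~~
~~~~+~~
~~++~~~
~~~~~~~
~~~~~~~
step 26: ~~~~~~~
~++~~~~
~~++~~~
<++~+~~
~~~~+~~
~~++~~~
~~~~~~~
~~~~~~~
step 27: ~~~~~~~
~++~~~~
^~++~~~
+++~+~~
~~~~+~~
~~++~~~
~~~~~~~
~~~~~~~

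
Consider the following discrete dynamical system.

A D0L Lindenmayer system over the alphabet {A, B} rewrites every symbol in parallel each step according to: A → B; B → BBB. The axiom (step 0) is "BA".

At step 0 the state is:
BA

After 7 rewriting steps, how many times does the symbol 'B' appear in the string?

0) BA
1) BBBB
2) BBBBBBBBBBBB
3) BBBBBBBBBBBBBBBBBBBBBBBBBBBBBBBBBBBB
4) BBBBBBBBBBBBBBBBBBBBBBBBBBBBBBBBBBBBBBBBBBBBBBBBBBBBBBBBBBBBBBBBBBBBBBBBBBBBBBBBBBBBBBBBBBBBBBBBBBBBBBBBBBBB
5) BBBBBBBBBBBBBBBBBBBBBBBBBBBBBBBBBBBBBBBBBBBBBBBBBBBBBBBBBB…BBBBBBBBBBBBBBBBBBBBBBBBBBBBBBBBBBBBBBBBBBBBBBBBBBBBBBBBBB  (len 324)
6) BBBBBBBBBBBBBBBBBBBBBBBBBBBBBBBBBBBBBBBBBBBBBBBBBBBBBBBBBB…BBBBBBBBBBBBBBBBBBBBBBBBBBBBBBBBBBBBBBBBBBBBBBBBBBBBBBBBBB  (len 972)
7) BBBBBBBBBBBBBBBBBBBBBBBBBBBBBBBBBBBBBBBBBBBBBBBBBBBBBBBBBB…BBBBBBBBBBBBBBBBBBBBBBBBBBBBBBBBBBBBBBBBBBBBBBBBBBBBBBBBBB  (len 2916)

2916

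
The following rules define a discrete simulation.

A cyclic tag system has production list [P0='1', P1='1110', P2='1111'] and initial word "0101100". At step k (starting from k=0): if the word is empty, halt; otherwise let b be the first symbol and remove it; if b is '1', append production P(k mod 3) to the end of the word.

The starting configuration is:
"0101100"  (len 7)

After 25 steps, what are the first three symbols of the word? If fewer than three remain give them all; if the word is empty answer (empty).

111

t=0: "0101100"  (len 7)
t=1: "101100"  (len 6)
t=2: "011001110"  (len 9)
t=3: "11001110"  (len 8)
t=4: "10011101"  (len 8)
t=5: "00111011110"  (len 11)
t=6: "0111011110"  (len 10)
t=7: "111011110"  (len 9)
t=8: "110111101110"  (len 12)
t=9: "101111011101111"  (len 15)
t=10: "011110111011111"  (len 15)
t=11: "11110111011111"  (len 14)
t=12: "11101110111111111"  (len 17)
t=13: "11011101111111111"  (len 17)
t=14: "10111011111111111110"  (len 20)
t=15: "01110111111111111101111"  (len 23)
t=16: "1110111111111111101111"  (len 22)
t=17: "1101111111111111011111110"  (len 25)
t=18: "1011111111111110111111101111"  (len 28)
t=19: "0111111111111101111111011111"  (len 28)
t=20: "111111111111101111111011111"  (len 27)
t=21: "111111111111011111110111111111"  (len 30)
t=22: "111111111110111111101111111111"  (len 30)
t=23: "111111111101111111011111111111110"  (len 33)
t=24: "111111111011111110111111111111101111"  (len 36)
t=25: "111111110111111101111111111111011111"  (len 36)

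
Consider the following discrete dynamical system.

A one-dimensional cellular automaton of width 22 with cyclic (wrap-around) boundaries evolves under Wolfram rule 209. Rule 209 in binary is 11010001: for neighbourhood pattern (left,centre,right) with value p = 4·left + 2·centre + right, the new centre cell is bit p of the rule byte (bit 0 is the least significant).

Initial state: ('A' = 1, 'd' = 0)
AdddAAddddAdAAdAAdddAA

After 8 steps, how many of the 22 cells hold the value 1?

14

k=0  AdddAAddddAdAAdAAdddAA
k=1  AAAddAAAAddddAddAAAddA
k=2  AAAAddAAAAAAddAddAAAdd
k=3  dAAAAddAAAAAAddAddAAAd
k=4  ddAAAAddAAAAAAddAddAAA
k=5  AddAAAAddAAAAAAddAddAA
k=6  AAddAAAAddAAAAAAddAddA
k=7  AAAddAAAAddAAAAAAddAdd
k=8  dAAAddAAAAddAAAAAAddAd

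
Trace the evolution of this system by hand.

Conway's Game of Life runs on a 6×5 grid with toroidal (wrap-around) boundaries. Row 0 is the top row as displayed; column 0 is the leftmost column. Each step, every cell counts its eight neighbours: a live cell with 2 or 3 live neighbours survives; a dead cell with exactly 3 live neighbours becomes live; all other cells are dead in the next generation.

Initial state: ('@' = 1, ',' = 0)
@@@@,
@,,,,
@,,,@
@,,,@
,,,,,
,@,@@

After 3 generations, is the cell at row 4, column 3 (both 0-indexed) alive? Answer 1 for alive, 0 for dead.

gen 0: @@@@,
@,,,,
@,,,@
@,,,@
,,,,,
,@,@@
gen 1: ,,,@,
,,@@,
,@,,,
@,,,@
,,,@,
,@,@@
gen 2: ,,,,,
,,@@,
@@@@@
@,,,@
,,@@,
,,,@@
gen 3: ,,@,@
@,,,,
,,,,,
,,,,,
@,@,,
,,@@@

0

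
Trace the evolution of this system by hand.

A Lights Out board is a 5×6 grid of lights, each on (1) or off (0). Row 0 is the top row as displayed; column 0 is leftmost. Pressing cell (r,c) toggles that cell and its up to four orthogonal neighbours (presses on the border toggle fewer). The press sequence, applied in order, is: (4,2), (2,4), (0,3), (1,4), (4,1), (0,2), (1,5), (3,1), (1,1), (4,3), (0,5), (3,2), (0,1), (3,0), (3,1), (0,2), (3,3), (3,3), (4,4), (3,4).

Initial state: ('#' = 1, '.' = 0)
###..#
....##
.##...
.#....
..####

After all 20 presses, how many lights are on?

gen 0: ###..#
....##
.##...
.#....
..####
gen 1: ###..#
....##
.##...
.##...
.#..##
gen 2: ###..#
.....#
.#####
.##.#.
.#..##
gen 3: ##.###
...#.#
.#####
.##.#.
.#..##
gen 4: ##.#.#
....#.
.###.#
.##.#.
.#..##
gen 5: ##.#.#
....#.
.###.#
..#.#.
#.#.##
gen 6: #.#..#
..#.#.
.###.#
..#.#.
#.#.##
gen 7: #.#...
..#..#
.###..
..#.#.
#.#.##
gen 8: #.#...
..#..#
..##..
##..#.
###.##
gen 9: ###...
##...#
.###..
##..#.
###.##
gen 10: ###...
##...#
.###..
##.##.
##.#.#
gen 11: ###.##
##....
.###..
##.##.
##.#.#
gen 12: ###.##
##....
.#.#..
#.#.#.
####.#
gen 13: ....##
#.....
.#.#..
#.#.#.
####.#
gen 14: ....##
#.....
##.#..
.##.#.
.###.#
gen 15: ....##
#.....
#..#..
#...#.
..##.#
gen 16: .#####
#.#...
#..#..
#...#.
..##.#
gen 17: .#####
#.#...
#.....
#.##..
..#..#
gen 18: .#####
#.#...
#..#..
#...#.
..##.#
gen 19: .#####
#.#...
#..#..
#.....
..#.#.
gen 20: .#####
#.#...
#..##.
#..###
..#...

15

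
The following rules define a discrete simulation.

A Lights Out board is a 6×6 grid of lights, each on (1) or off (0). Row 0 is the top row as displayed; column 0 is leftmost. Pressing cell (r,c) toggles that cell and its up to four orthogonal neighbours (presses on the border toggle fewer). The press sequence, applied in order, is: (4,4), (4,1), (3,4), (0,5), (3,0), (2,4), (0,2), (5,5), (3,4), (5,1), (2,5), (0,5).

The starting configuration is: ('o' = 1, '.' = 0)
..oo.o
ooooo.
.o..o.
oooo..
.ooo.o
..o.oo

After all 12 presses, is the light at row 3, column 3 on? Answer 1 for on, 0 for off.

gen 0: ..oo.o
ooooo.
.o..o.
oooo..
.ooo.o
..o.oo
gen 1: ..oo.o
ooooo.
.o..o.
ooooo.
.oo.o.
..o..o
gen 2: ..oo.o
ooooo.
.o..o.
o.ooo.
o...o.
.oo..o
gen 3: ..oo.o
ooooo.
.o....
o.o..o
o.....
.oo..o
gen 4: ..ooo.
oooooo
.o....
o.o..o
o.....
.oo..o
gen 5: ..ooo.
oooooo
oo....
.oo..o
......
.oo..o
gen 6: ..ooo.
oooo.o
oo.ooo
.oo.oo
......
.oo..o
gen 7: .o..o.
oo.o.o
oo.ooo
.oo.oo
......
.oo..o
gen 8: .o..o.
oo.o.o
oo.ooo
.oo.oo
.....o
.oo.o.
gen 9: .o..o.
oo.o.o
oo.o.o
.ooo..
....oo
.oo.o.
gen 10: .o..o.
oo.o.o
oo.o.o
.ooo..
.o..oo
o...o.
gen 11: .o..o.
oo.o..
oo.oo.
.ooo.o
.o..oo
o...o.
gen 12: .o...o
oo.o.o
oo.oo.
.ooo.o
.o..oo
o...o.

1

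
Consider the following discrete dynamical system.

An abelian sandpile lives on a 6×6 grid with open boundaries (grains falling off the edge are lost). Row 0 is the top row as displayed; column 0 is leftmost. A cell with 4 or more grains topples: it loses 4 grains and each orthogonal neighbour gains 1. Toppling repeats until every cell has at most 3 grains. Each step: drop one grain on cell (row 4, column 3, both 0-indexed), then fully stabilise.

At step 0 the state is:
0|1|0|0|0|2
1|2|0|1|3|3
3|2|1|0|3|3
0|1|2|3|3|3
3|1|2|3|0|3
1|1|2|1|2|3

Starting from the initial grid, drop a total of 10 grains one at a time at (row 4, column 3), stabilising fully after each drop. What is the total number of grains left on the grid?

59

t=0: 0|1|0|0|0|2
1|2|0|1|3|3
3|2|1|0|3|3
0|1|2|3|3|3
3|1|2|3|0|3
1|1|2|1|2|3
t=1: 0|1|0|0|1|3
1|2|0|2|1|1
3|2|1|2|2|2
0|1|3|1|2|2
3|1|3|1|3|1
1|1|2|2|3|0
t=2: 0|1|0|0|1|3
1|2|0|2|1|1
3|2|1|2|2|2
0|1|3|1|2|2
3|1|3|2|3|1
1|1|2|2|3|0
t=3: 0|1|0|0|1|3
1|2|0|2|1|1
3|2|1|2|2|2
0|1|3|1|2|2
3|1|3|3|3|1
1|1|2|2|3|0
t=4: 0|1|0|0|1|3
1|2|0|2|1|1
3|2|2|2|2|2
0|2|0|3|3|2
3|2|2|3|1|2
1|2|0|1|1|1
t=5: 0|1|0|0|1|3
1|2|0|2|1|1
3|2|2|3|3|2
0|2|1|1|0|3
3|2|3|1|3|2
1|2|0|2|1|1
t=6: 0|1|0|0|1|3
1|2|0|2|1|1
3|2|2|3|3|2
0|2|1|1|0|3
3|2|3|2|3|2
1|2|0|2|1|1
t=7: 0|1|0|0|1|3
1|2|0|2|1|1
3|2|2|3|3|2
0|2|1|1|0|3
3|2|3|3|3|2
1|2|0|2|1|1
t=8: 0|1|0|0|1|3
1|2|0|2|1|1
3|2|2|3|3|2
0|2|2|2|1|3
3|3|0|2|0|3
1|2|1|3|2|1
t=9: 0|1|0|0|1|3
1|2|0|2|1|1
3|2|2|3|3|2
0|2|2|2|1|3
3|3|0|3|0|3
1|2|1|3|2|1
t=10: 0|1|0|0|1|3
1|2|0|2|1|1
3|2|2|3|3|2
0|2|2|3|1|3
3|3|1|1|1|3
1|2|2|0|3|1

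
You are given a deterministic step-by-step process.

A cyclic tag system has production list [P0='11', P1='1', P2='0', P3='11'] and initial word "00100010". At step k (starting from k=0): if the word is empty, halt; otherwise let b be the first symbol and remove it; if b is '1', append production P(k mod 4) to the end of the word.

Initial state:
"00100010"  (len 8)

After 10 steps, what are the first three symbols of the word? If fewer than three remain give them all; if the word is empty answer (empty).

(empty)

0) "00100010"  (len 8)
1) "0100010"  (len 7)
2) "100010"  (len 6)
3) "000100"  (len 6)
4) "00100"  (len 5)
5) "0100"  (len 4)
6) "100"  (len 3)
7) "000"  (len 3)
8) "00"  (len 2)
9) "0"  (len 1)
10) (halted — word empty)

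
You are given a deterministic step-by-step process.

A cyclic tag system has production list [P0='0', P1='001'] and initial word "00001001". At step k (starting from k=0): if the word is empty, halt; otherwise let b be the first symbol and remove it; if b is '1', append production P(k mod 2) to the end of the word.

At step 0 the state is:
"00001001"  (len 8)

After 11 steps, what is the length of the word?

[0] "00001001"  (len 8)
[1] "0001001"  (len 7)
[2] "001001"  (len 6)
[3] "01001"  (len 5)
[4] "1001"  (len 4)
[5] "0010"  (len 4)
[6] "010"  (len 3)
[7] "10"  (len 2)
[8] "0001"  (len 4)
[9] "001"  (len 3)
[10] "01"  (len 2)
[11] "1"  (len 1)

1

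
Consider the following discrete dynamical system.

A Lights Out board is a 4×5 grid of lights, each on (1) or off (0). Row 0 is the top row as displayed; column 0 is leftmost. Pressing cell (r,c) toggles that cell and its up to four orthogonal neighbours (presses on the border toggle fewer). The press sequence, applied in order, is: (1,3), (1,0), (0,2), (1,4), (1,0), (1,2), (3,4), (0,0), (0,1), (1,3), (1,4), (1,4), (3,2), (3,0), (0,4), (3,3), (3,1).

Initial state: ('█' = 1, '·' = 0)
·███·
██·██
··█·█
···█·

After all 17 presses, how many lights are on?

11

k=0  ·███·
██·██
··█·█
···█·
k=1  ·██··
███··
··███
···█·
k=2  ███··
··█··
█·███
···█·
k=3  █··█·
·····
█·███
···█·
k=4  █··██
···██
█·██·
···█·
k=5  ···██
██·██
··██·
···█·
k=6  ··███
█·█·█
···█·
···█·
k=7  ··███
█·█·█
···██
····█
k=8  █████
··█·█
···██
····█
k=9  ···██
·██·█
···██
····█
k=10  ····█
·█·█·
····█
····█
k=11  ·····
·█··█
·····
····█
k=12  ····█
·█·█·
····█
····█
k=13  ····█
·█·█·
··█·█
·████
k=14  ····█
·█·█·
█·█·█
█·███
k=15  ···█·
·█·██
█·█·█
█·███
k=16  ···█·
·█·██
█·███
█····
k=17  ···█·
·█·██
█████
·██··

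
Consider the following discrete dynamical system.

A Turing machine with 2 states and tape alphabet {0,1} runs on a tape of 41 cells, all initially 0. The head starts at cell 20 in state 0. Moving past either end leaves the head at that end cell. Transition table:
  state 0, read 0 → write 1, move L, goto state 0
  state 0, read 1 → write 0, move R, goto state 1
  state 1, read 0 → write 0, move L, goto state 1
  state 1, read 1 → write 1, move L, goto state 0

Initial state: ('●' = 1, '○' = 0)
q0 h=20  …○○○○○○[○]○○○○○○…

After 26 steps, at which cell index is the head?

gen 0: q0 h=20  …○○○○○○[○]○○○○○○…
gen 1: q0 h=19  …○○○○○○[○]●○○○○○…
gen 2: q0 h=18  …○○○○○○[○]●●○○○○…
gen 3: q0 h=17  …○○○○○○[○]●●●○○○…
gen 4: q0 h=16  …○○○○○○[○]●●●●○○…
gen 5: q0 h=15  …○○○○○○[○]●●●●●○…
gen 6: q0 h=14  …○○○○○○[○]●●●●●●…
gen 7: q0 h=13  …○○○○○○[○]●●●●●●…
gen 8: q0 h=12  …○○○○○○[○]●●●●●●…
gen 9: q0 h=11  …○○○○○○[○]●●●●●●…
gen 10: q0 h=10  …○○○○○○[○]●●●●●●…
gen 11: q0 h= 9  …○○○○○○[○]●●●●●●…
gen 12: q0 h= 8  …○○○○○○[○]●●●●●●…
gen 13: q0 h= 7  …○○○○○○[○]●●●●●●…
gen 14: q0 h= 6  |○○○○○○[○]●●●●●●…
gen 15: q0 h= 5  |○○○○○[○]●●●●●●…
gen 16: q0 h= 4  |○○○○[○]●●●●●●…
gen 17: q0 h= 3  |○○○[○]●●●●●●…
gen 18: q0 h= 2  |○○[○]●●●●●●…
gen 19: q0 h= 1  |○[○]●●●●●●…
gen 20: q0 h= 0  |[○]●●●●●●…
gen 21: q0 h= 0  |[●]●●●●●●…
gen 22: q1 h= 1  |○[●]●●●●●●…
gen 23: q0 h= 0  |[○]●●●●●●…
gen 24: q0 h= 0  |[●]●●●●●●…
gen 25: q1 h= 1  |○[●]●●●●●●…
gen 26: q0 h= 0  |[○]●●●●●●…

0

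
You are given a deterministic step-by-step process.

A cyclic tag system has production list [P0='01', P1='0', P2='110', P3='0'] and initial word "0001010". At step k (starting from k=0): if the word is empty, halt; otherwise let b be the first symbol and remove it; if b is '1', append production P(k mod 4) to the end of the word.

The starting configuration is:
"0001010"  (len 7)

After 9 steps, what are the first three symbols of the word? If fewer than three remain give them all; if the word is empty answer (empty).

gen 0: "0001010"  (len 7)
gen 1: "001010"  (len 6)
gen 2: "01010"  (len 5)
gen 3: "1010"  (len 4)
gen 4: "0100"  (len 4)
gen 5: "100"  (len 3)
gen 6: "000"  (len 3)
gen 7: "00"  (len 2)
gen 8: "0"  (len 1)
gen 9: (halted — word empty)

(empty)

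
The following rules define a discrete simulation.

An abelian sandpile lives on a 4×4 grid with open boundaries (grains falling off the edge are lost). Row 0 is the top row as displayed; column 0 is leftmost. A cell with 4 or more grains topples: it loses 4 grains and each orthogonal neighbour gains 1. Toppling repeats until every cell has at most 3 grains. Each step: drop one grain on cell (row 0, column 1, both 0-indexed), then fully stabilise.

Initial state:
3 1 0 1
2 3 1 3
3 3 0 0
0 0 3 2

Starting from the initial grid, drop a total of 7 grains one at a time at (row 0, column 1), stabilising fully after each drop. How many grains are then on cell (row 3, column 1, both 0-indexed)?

1

gen 0: 3 1 0 1
2 3 1 3
3 3 0 0
0 0 3 2
gen 1: 3 2 0 1
2 3 1 3
3 3 0 0
0 0 3 2
gen 2: 3 3 0 1
2 3 1 3
3 3 0 0
0 0 3 2
gen 3: 1 2 1 1
1 2 2 3
1 1 1 0
1 1 3 2
gen 4: 1 3 1 1
1 2 2 3
1 1 1 0
1 1 3 2
gen 5: 2 0 2 1
1 3 2 3
1 1 1 0
1 1 3 2
gen 6: 2 1 2 1
1 3 2 3
1 1 1 0
1 1 3 2
gen 7: 2 2 2 1
1 3 2 3
1 1 1 0
1 1 3 2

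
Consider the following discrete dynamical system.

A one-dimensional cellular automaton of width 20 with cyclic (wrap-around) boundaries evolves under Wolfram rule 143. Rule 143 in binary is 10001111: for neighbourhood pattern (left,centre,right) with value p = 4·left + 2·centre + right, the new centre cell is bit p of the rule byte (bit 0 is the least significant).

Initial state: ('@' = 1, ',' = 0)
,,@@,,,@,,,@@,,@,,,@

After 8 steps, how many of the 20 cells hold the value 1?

0) ,,@@,,,@,,,@@,,@,,,@
1) ,@@,,@@@,@@@,,@@,@@@
2) ,@,,@@@,,@@,,@@,,@@,
3) @@,@@@,,@@,,@@,,@@,,
4) @,,@@,,@@,,@@,,@@,,@
5) ,,@@,,@@,,@@,,@@,,@@
6) ,@@,,@@,,@@,,@@,,@@,
7) @@,,@@,,@@,,@@,,@@,,
8) @,,@@,,@@,,@@,,@@,,@

10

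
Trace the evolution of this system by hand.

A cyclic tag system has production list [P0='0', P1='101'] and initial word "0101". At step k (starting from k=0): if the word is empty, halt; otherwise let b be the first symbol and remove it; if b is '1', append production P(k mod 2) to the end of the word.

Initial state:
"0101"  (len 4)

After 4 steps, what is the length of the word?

6

k=0  "0101"  (len 4)
k=1  "101"  (len 3)
k=2  "01101"  (len 5)
k=3  "1101"  (len 4)
k=4  "101101"  (len 6)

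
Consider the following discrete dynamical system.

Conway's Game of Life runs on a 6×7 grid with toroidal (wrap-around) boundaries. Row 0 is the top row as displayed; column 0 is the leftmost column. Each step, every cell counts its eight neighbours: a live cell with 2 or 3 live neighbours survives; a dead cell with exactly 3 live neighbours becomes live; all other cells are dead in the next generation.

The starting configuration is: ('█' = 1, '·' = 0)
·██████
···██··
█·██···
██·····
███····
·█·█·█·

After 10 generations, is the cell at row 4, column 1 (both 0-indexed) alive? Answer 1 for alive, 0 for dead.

0) ·██████
···██··
█·██···
██·····
███····
·█·█·█·
1) ██····█
█·····█
█·███··
···█··█
······█
·····█·
2) ·█···█·
··██·█·
██████·
█·█████
·····██
·····█·
3) ··█··██
█····█·
█······
·······
█··█···
····██·
4) ·······
██···█·
······█
·······
····█··
···███·
5) ·····██
█·····█
█·····█
·······
···███·
···███·
6) █······
·······
█·····█
····███
···█·█·
···█···
7) ·······
█·····█
█·····█
█···█··
···█·██
····█··
8) ·······
█·····█
·█···█·
█···█··
···█·██
····██·
9) ·····██
█·····█
·█···█·
█···█··
···█··█
····███
10) ····█··
█······
·█···█·
█···███
█··█··█
█···█··

0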